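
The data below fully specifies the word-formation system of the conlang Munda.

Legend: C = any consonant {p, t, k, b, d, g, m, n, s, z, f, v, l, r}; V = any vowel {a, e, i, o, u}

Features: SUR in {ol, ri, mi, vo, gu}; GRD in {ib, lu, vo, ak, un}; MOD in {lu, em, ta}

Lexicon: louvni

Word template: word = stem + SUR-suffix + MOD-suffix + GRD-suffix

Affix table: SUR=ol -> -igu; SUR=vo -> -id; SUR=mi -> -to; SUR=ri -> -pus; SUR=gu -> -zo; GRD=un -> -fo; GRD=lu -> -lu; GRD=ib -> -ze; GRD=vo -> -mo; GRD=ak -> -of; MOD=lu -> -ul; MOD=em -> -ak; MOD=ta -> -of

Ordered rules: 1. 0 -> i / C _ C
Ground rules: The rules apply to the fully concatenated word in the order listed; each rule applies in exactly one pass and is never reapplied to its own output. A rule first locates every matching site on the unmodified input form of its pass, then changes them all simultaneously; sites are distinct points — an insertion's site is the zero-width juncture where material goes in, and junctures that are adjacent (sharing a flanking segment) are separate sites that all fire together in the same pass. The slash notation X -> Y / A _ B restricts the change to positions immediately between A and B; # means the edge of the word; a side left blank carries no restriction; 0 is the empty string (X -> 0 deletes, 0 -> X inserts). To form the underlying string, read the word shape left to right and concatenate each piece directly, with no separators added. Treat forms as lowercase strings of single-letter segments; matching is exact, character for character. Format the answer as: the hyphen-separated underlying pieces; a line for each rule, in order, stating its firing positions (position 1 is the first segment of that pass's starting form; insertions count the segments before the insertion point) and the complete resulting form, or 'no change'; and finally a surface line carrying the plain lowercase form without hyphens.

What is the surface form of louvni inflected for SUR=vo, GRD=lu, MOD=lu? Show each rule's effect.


underlying: louvni-id-ul-lu
1. 0 -> i / C _ C: inserts after position(s) 4, 10: louviniidulilu
surface: louviniidulilu


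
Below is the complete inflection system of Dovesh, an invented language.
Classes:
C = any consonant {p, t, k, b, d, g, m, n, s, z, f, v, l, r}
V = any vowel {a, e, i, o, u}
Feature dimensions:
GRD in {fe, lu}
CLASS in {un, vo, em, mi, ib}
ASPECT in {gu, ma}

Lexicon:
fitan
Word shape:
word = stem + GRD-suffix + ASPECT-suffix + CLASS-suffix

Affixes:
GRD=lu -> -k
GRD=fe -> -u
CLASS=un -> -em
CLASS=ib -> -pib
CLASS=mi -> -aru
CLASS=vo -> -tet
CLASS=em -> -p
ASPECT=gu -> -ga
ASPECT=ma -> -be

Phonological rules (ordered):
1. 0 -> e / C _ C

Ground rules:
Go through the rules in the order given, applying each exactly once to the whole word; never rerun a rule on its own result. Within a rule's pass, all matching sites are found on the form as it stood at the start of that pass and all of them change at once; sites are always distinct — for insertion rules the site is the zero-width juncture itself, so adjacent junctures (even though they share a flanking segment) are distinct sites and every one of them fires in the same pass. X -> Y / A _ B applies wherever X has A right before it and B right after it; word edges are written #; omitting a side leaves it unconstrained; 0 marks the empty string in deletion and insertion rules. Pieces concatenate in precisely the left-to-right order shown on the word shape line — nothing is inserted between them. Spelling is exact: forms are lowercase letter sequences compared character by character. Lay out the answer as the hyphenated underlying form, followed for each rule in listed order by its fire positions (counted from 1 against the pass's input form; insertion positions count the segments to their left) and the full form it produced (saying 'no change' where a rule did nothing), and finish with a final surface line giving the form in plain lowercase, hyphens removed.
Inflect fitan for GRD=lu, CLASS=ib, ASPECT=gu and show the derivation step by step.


underlying: fitan-k-ga-pib
1. 0 -> e / C _ C: inserts after position(s) 5, 6: fitanekegapib
surface: fitanekegapib


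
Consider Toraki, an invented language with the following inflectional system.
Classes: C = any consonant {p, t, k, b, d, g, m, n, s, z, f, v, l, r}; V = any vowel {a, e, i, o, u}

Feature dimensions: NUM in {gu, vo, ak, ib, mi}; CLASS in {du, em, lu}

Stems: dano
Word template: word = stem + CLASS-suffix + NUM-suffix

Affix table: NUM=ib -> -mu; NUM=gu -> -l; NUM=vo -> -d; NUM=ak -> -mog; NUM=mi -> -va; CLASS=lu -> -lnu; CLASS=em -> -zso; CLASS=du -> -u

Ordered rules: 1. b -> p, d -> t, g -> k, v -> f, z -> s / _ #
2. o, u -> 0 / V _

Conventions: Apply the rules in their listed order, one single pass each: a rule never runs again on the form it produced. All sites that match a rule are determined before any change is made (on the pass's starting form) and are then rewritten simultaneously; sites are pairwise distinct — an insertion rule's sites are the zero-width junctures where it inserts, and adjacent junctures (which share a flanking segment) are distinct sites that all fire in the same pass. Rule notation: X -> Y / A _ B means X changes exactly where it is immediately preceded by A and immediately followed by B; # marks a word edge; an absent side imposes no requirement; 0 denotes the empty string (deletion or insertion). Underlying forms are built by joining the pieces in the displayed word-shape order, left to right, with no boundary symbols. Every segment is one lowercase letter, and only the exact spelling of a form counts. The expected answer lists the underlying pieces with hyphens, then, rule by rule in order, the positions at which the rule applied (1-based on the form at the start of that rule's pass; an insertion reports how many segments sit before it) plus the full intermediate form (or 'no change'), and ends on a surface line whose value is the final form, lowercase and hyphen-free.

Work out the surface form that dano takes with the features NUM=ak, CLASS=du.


underlying: dano-u-mog
1. b -> p, d -> t, g -> k, v -> f, z -> s / _ #: fires at position(s) 8: danoumok
2. o, u -> 0 / V _: fires at position(s) 5: danomok
surface: danomok


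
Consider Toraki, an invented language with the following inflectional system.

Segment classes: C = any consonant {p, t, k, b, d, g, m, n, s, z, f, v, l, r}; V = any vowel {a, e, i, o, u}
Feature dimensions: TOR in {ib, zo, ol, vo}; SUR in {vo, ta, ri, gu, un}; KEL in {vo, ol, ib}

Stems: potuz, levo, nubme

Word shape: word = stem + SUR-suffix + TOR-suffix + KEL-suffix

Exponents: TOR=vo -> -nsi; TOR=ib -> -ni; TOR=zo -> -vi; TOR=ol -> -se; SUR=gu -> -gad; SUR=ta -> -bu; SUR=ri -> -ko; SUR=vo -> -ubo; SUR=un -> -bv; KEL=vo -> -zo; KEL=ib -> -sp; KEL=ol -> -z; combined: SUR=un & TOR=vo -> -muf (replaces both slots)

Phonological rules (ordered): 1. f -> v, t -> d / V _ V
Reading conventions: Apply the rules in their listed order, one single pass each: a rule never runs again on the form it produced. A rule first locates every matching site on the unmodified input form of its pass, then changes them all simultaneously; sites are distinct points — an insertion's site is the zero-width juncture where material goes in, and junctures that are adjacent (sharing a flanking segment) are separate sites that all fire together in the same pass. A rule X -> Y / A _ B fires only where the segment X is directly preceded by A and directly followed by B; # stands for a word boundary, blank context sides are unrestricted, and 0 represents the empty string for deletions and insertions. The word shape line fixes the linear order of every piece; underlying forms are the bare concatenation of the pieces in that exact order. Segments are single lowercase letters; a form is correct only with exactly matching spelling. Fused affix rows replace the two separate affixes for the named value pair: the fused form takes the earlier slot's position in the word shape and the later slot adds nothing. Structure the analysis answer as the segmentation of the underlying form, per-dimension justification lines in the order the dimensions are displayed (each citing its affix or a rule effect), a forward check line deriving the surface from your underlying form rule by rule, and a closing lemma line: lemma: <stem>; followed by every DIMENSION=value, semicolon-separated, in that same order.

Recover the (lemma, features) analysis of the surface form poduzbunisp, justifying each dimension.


underlying: potuz-bu-ni-sp
TOR=ib - signalled by the affix -ni
SUR=ta - signalled by the affix -bu
KEL=ib - signalled by the affix -sp
check: potuzbunisp -> poduzbunisp
lemma: potuz; TOR=ib; SUR=ta; KEL=ib


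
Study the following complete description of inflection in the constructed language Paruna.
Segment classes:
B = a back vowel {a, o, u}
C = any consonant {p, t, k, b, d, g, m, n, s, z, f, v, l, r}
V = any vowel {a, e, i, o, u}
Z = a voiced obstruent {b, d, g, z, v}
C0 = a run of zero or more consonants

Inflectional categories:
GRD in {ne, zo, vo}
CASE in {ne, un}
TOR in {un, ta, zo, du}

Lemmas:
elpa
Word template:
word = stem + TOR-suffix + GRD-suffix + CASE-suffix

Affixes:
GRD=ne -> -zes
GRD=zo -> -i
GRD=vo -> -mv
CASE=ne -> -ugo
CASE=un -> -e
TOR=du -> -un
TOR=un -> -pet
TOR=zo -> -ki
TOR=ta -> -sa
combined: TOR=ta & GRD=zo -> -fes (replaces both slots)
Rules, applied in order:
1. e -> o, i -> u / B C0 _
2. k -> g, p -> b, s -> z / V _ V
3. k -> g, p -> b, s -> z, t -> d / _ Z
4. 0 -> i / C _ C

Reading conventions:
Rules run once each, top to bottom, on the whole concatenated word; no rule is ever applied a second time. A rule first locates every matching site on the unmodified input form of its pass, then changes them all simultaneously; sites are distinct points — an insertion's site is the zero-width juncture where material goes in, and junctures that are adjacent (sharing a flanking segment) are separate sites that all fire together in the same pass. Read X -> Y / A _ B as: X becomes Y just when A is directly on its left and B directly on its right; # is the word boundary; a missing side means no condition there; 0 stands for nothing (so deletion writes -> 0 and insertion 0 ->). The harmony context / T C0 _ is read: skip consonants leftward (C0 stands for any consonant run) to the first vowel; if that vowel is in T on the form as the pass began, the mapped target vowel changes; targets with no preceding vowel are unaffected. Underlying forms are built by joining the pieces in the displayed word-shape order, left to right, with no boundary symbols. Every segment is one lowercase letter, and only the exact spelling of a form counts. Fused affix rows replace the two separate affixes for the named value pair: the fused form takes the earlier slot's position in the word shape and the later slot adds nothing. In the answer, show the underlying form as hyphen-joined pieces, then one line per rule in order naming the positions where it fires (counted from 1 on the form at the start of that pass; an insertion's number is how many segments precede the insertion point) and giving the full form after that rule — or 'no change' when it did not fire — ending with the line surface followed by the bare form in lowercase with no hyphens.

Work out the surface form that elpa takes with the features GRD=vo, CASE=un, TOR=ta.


underlying: elpa-sa-mv-e
1. e -> o, i -> u / B C0 _: fires at position(s) 9: elpasamvo
2. k -> g, p -> b, s -> z / V _ V: fires at position(s) 5: elpazamvo
3. k -> g, p -> b, s -> z, t -> d / _ Z: no change
4. 0 -> i / C _ C: inserts after position(s) 2, 7: elipazamivo
surface: elipazamivo


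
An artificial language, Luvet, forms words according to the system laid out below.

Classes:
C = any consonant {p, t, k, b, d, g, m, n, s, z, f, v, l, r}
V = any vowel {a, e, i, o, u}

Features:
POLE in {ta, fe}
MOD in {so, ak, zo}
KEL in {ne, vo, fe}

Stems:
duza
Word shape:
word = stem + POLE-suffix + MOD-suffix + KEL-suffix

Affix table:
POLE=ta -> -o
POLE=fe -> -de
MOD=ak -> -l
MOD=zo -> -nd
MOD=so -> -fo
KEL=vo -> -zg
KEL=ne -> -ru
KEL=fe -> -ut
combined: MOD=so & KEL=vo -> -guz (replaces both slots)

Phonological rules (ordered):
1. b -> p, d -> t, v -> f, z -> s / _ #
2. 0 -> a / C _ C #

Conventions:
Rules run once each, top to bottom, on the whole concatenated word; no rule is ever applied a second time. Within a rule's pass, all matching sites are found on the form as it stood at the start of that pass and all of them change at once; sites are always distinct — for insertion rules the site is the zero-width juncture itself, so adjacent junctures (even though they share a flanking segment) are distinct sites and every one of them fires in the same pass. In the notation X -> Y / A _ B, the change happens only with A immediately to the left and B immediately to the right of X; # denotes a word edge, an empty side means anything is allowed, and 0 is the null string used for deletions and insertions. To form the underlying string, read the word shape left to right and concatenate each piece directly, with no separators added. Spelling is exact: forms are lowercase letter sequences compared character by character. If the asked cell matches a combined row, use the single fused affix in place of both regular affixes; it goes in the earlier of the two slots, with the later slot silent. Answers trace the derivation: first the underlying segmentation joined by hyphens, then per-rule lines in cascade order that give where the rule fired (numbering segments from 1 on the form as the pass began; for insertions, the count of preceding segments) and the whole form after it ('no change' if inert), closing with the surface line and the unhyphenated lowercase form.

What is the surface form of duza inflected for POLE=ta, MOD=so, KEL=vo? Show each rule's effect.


underlying: duza-o-guz
1. b -> p, d -> t, v -> f, z -> s / _ #: fires at position(s) 8: duzaogus
2. 0 -> a / C _ C #: no change
surface: duzaogus


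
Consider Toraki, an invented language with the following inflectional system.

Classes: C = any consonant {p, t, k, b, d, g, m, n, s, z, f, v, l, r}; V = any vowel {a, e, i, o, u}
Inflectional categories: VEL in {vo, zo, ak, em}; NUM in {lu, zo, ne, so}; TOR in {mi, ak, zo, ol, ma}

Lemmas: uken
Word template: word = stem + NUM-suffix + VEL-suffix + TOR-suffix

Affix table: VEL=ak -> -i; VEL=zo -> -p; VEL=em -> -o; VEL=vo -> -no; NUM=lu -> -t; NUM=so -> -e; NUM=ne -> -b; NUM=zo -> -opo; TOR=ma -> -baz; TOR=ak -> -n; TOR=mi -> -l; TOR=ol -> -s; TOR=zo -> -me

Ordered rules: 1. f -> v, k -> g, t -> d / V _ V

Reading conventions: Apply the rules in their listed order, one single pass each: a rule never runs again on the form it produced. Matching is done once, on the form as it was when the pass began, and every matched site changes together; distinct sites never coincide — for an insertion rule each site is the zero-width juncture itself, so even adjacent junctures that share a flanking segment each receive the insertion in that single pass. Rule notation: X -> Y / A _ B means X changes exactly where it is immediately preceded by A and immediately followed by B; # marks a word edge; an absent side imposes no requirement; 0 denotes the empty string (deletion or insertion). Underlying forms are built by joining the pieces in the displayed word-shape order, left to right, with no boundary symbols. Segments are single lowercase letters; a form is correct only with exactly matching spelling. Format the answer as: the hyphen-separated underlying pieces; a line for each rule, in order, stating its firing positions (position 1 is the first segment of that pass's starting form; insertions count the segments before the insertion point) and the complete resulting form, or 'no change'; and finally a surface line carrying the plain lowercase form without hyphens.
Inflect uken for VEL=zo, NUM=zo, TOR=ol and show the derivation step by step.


underlying: uken-opo-p-s
1. f -> v, k -> g, t -> d / V _ V: fires at position(s) 2: ugenopops
surface: ugenopops


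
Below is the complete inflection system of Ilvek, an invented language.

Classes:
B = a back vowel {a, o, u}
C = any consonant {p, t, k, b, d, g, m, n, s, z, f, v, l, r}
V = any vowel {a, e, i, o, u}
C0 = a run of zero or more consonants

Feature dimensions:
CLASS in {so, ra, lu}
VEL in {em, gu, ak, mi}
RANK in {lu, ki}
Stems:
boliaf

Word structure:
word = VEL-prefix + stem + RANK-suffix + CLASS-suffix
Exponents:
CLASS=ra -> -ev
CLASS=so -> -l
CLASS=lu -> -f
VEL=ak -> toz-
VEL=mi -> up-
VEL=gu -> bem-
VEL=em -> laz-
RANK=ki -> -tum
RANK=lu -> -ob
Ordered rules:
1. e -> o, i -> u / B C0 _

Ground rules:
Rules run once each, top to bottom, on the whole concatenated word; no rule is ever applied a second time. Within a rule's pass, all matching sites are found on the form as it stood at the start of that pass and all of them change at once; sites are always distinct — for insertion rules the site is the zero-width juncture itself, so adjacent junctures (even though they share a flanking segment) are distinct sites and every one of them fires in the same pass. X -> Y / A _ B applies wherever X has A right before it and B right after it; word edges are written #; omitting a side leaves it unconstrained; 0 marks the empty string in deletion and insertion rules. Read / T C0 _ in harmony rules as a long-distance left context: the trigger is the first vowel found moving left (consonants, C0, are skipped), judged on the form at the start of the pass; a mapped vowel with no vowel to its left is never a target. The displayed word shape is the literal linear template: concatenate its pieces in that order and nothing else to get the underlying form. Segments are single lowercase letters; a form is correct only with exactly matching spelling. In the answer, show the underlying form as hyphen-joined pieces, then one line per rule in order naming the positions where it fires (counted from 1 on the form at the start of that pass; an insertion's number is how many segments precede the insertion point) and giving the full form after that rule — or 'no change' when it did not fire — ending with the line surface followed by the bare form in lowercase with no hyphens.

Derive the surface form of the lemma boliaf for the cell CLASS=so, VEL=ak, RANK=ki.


underlying: toz-boliaf-tum-l
1. e -> o, i -> u / B C0 _: fires at position(s) 7: tozboluaftuml
surface: tozboluaftuml


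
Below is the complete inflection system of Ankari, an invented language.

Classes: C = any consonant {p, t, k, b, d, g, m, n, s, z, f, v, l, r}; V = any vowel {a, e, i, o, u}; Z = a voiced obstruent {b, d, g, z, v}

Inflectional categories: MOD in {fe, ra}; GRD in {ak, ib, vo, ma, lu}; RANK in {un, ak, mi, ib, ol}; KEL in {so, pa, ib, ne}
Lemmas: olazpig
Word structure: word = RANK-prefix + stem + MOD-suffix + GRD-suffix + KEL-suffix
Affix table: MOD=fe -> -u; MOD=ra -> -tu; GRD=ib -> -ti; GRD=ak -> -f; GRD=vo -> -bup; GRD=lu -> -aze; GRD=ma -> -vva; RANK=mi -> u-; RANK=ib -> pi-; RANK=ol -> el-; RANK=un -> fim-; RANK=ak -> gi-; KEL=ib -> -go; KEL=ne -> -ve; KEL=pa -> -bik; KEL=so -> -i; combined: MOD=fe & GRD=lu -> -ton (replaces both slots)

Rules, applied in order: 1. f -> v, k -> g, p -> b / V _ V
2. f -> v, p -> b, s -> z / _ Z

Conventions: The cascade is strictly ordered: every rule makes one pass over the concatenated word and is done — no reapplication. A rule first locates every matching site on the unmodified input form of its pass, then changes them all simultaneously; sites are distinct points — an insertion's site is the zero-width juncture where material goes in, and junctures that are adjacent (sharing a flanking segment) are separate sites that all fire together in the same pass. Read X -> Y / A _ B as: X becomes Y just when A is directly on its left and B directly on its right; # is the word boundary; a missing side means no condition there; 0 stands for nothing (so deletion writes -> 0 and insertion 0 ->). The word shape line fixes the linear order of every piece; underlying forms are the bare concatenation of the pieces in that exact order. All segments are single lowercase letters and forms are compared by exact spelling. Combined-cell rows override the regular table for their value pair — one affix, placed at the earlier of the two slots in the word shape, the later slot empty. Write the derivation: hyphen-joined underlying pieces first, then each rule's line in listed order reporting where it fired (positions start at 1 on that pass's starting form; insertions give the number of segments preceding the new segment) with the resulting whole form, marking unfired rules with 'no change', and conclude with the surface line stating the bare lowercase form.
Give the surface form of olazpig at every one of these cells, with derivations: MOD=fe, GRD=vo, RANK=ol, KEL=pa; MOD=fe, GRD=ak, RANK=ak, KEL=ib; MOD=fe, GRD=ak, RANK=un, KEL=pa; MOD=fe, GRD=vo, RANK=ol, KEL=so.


cell MOD=fe, GRD=vo, RANK=ol, KEL=pa:
underlying: el-olazpig-u-bup-bik
1. f -> v, k -> g, p -> b / V _ V: no change
2. f -> v, p -> b, s -> z / _ Z: fires at position(s) 13: elolazpigububbik
surface: elolazpigububbik

cell MOD=fe, GRD=ak, RANK=ak, KEL=ib:
underlying: gi-olazpig-u-f-go
1. f -> v, k -> g, p -> b / V _ V: no change
2. f -> v, p -> b, s -> z / _ Z: fires at position(s) 11: giolazpiguvgo
surface: giolazpiguvgo

cell MOD=fe, GRD=ak, RANK=un, KEL=pa:
underlying: fim-olazpig-u-f-bik
1. f -> v, k -> g, p -> b / V _ V: no change
2. f -> v, p -> b, s -> z / _ Z: fires at position(s) 12: fimolazpiguvbik
surface: fimolazpiguvbik

cell MOD=fe, GRD=vo, RANK=ol, KEL=so:
underlying: el-olazpig-u-bup-i
1. f -> v, k -> g, p -> b / V _ V: fires at position(s) 13: elolazpigububi
2. f -> v, p -> b, s -> z / _ Z: no change
surface: elolazpigububi


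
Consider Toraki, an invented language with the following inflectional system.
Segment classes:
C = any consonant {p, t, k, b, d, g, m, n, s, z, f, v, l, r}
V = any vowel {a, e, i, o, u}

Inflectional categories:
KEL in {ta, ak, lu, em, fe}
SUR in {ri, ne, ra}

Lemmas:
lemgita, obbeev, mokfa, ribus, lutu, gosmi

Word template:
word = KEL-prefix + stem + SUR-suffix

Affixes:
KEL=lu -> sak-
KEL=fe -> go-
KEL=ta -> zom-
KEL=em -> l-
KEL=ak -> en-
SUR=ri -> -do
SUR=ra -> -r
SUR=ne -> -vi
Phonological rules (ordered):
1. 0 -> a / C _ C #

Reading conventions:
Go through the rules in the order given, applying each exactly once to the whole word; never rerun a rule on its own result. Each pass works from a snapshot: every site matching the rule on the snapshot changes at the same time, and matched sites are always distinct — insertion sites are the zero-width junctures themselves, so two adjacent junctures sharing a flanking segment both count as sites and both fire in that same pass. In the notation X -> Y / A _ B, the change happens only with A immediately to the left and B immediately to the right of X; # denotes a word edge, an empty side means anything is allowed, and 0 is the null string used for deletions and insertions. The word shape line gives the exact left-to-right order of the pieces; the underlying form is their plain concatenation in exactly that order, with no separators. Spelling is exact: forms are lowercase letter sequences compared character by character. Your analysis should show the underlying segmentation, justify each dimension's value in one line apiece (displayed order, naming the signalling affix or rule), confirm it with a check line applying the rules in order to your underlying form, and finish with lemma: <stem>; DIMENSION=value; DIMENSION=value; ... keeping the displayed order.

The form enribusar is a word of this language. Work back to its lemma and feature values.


underlying: en-ribus-r
KEL=ak - signalled by the affix en-
SUR=ra - signalled by the affix -r
check: enribusr -> enribusar
lemma: ribus; KEL=ak; SUR=ra


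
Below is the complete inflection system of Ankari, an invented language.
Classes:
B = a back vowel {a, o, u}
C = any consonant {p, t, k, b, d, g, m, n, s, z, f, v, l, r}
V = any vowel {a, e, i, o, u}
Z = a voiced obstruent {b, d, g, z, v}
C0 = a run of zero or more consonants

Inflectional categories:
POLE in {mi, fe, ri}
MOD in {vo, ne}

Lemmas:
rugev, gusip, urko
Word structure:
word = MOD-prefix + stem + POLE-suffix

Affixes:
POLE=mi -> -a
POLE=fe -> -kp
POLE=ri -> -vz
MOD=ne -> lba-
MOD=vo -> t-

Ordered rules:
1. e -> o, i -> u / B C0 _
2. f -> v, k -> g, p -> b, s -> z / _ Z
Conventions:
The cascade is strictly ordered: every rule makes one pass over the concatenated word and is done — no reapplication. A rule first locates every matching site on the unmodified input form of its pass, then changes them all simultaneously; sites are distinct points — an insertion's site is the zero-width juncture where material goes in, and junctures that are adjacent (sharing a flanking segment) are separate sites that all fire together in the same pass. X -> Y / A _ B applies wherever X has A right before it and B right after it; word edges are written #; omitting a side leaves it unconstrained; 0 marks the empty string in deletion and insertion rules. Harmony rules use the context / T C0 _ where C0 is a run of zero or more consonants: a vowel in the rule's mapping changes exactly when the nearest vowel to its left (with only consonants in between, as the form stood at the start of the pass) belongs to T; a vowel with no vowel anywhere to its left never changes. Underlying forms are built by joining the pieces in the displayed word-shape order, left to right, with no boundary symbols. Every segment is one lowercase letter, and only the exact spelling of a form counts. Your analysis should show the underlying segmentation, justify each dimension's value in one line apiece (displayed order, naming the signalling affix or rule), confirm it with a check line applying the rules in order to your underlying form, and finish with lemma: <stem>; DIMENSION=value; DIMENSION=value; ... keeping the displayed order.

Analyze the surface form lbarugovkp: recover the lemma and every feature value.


underlying: lba-rugev-kp
POLE=fe - signalled by the affix -kp
MOD=ne - signalled by the affix lba-
check: lbarugevkp -> lbarugovkp -> lbarugovkp
lemma: rugev; POLE=fe; MOD=ne


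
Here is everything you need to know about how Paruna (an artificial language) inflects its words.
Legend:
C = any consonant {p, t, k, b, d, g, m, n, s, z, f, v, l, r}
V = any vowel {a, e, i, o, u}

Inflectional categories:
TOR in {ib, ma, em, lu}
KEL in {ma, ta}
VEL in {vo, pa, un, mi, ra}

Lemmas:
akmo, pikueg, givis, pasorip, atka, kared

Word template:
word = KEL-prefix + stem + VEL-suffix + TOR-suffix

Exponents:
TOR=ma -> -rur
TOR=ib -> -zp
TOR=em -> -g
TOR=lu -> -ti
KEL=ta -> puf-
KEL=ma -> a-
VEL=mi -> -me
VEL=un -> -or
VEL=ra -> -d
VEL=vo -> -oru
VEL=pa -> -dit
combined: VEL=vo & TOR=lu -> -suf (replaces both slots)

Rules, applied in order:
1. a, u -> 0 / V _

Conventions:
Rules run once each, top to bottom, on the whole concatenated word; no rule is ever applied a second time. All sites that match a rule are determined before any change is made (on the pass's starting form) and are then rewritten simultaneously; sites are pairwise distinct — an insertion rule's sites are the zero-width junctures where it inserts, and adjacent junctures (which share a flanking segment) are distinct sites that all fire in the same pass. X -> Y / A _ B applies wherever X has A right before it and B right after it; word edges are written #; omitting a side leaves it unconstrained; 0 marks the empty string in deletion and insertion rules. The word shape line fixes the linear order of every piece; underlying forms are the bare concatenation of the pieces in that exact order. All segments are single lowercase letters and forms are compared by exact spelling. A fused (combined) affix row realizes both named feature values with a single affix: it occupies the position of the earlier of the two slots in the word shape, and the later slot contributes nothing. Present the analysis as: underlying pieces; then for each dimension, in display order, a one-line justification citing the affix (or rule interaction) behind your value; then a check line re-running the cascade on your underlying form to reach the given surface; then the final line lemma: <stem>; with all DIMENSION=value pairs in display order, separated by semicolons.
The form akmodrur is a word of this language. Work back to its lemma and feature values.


underlying: a-akmo-d-rur
TOR=ma - signalled by the affix -rur
KEL=ma - signalled by the affix a-
VEL=ra - signalled by the affix -d
check: aakmodrur -> akmodrur
lemma: akmo; TOR=ma; KEL=ma; VEL=ra


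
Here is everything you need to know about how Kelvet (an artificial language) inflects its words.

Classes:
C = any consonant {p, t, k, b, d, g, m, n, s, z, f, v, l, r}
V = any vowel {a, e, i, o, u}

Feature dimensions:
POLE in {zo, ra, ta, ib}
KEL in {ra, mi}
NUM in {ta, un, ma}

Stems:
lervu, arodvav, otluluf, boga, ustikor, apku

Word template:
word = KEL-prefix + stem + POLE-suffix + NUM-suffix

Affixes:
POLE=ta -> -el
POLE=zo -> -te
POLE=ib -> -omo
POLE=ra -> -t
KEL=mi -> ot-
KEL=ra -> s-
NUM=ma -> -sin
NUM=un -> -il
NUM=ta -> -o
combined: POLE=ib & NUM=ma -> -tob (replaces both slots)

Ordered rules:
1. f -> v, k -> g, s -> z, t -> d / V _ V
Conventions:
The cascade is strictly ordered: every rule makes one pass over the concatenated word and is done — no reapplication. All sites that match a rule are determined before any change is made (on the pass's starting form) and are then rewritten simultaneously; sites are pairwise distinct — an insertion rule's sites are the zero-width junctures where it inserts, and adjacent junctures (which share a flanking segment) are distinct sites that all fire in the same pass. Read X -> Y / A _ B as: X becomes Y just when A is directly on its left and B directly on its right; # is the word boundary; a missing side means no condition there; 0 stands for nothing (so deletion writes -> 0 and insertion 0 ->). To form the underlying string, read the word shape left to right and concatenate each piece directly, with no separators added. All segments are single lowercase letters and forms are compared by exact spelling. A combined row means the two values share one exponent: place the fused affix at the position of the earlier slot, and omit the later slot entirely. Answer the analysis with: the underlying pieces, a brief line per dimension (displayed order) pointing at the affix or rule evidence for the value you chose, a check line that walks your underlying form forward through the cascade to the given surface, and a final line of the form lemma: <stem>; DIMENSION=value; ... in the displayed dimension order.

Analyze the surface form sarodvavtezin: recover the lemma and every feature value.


underlying: s-arodvav-te-sin
POLE=zo - signalled by the affix -te
KEL=ra - signalled by the affix s-
NUM=ma - signalled by the affix -sin
check: sarodvavtesin -> sarodvavtezin
lemma: arodvav; POLE=zo; KEL=ra; NUM=ma


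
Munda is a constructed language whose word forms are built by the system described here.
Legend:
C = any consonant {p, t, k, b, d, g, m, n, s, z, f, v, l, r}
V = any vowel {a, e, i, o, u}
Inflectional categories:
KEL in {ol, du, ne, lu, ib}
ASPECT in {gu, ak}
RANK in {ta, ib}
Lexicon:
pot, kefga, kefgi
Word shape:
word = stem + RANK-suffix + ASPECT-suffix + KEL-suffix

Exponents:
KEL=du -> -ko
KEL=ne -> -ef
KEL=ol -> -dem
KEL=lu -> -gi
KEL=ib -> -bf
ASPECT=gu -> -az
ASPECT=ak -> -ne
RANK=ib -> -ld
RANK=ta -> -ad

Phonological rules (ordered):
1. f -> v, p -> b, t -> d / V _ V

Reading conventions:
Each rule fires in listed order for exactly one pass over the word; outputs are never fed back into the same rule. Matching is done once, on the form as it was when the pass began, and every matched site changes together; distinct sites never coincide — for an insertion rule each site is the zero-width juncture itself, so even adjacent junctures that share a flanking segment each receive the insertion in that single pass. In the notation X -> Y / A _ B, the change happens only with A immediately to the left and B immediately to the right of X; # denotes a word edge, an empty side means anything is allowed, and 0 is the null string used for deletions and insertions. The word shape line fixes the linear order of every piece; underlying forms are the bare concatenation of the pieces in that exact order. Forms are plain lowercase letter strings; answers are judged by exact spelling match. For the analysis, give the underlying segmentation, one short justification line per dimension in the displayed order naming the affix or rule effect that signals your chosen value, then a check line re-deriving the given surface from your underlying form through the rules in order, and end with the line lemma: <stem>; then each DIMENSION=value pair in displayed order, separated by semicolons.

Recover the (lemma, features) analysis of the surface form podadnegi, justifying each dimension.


underlying: pot-ad-ne-gi
KEL=lu - signalled by the affix -gi
ASPECT=ak - signalled by the affix -ne
RANK=ta - signalled by the affix -ad
check: potadnegi -> podadnegi
lemma: pot; KEL=lu; ASPECT=ak; RANK=ta


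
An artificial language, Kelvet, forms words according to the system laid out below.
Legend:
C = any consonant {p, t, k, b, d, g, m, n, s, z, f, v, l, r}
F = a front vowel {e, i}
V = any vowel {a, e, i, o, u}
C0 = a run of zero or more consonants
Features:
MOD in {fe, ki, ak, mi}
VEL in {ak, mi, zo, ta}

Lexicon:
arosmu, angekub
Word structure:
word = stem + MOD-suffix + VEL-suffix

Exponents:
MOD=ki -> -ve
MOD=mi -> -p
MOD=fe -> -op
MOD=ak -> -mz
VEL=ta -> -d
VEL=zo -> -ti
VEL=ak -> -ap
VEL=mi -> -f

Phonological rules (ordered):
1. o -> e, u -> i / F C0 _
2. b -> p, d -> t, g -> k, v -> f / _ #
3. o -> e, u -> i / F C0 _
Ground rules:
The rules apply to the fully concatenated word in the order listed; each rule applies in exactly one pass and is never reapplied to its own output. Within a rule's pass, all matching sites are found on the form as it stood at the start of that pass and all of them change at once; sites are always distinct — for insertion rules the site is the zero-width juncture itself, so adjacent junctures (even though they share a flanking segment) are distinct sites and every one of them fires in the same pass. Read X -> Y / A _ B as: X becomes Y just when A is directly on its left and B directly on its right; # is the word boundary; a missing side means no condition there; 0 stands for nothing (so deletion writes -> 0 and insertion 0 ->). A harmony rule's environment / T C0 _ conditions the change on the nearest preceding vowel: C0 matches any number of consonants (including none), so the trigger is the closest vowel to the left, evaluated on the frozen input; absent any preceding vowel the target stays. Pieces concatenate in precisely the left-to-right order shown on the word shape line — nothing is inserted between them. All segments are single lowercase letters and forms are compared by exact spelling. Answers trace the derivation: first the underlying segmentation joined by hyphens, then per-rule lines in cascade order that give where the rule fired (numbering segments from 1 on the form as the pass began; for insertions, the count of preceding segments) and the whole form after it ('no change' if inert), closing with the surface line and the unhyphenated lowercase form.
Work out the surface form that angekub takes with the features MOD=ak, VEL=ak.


underlying: angekub-mz-ap
1. o -> e, u -> i / F C0 _: fires at position(s) 6: angekibmzap
2. b -> p, d -> t, g -> k, v -> f / _ #: no change
3. o -> e, u -> i / F C0 _: no change
surface: angekibmzap


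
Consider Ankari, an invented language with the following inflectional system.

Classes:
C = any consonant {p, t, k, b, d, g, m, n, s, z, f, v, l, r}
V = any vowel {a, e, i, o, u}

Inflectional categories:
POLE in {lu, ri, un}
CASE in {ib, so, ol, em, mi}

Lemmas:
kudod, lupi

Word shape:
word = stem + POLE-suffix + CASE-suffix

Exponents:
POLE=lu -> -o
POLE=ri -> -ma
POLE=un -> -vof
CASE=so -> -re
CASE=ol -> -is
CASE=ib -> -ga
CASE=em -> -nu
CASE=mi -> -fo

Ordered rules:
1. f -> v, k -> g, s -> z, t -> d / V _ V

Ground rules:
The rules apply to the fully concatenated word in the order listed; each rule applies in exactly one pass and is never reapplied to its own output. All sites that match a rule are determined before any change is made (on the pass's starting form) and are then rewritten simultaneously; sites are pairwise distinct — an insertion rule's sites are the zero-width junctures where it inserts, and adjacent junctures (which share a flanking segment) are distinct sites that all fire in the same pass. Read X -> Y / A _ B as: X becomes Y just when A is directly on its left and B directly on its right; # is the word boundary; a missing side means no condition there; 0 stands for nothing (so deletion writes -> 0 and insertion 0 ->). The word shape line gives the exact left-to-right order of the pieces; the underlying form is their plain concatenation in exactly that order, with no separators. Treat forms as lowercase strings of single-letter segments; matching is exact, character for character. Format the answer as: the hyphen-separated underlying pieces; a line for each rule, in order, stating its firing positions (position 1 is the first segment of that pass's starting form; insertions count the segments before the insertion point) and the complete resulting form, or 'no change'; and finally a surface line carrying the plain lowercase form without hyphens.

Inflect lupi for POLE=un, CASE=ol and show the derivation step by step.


underlying: lupi-vof-is
1. f -> v, k -> g, s -> z, t -> d / V _ V: fires at position(s) 7: lupivovis
surface: lupivovis


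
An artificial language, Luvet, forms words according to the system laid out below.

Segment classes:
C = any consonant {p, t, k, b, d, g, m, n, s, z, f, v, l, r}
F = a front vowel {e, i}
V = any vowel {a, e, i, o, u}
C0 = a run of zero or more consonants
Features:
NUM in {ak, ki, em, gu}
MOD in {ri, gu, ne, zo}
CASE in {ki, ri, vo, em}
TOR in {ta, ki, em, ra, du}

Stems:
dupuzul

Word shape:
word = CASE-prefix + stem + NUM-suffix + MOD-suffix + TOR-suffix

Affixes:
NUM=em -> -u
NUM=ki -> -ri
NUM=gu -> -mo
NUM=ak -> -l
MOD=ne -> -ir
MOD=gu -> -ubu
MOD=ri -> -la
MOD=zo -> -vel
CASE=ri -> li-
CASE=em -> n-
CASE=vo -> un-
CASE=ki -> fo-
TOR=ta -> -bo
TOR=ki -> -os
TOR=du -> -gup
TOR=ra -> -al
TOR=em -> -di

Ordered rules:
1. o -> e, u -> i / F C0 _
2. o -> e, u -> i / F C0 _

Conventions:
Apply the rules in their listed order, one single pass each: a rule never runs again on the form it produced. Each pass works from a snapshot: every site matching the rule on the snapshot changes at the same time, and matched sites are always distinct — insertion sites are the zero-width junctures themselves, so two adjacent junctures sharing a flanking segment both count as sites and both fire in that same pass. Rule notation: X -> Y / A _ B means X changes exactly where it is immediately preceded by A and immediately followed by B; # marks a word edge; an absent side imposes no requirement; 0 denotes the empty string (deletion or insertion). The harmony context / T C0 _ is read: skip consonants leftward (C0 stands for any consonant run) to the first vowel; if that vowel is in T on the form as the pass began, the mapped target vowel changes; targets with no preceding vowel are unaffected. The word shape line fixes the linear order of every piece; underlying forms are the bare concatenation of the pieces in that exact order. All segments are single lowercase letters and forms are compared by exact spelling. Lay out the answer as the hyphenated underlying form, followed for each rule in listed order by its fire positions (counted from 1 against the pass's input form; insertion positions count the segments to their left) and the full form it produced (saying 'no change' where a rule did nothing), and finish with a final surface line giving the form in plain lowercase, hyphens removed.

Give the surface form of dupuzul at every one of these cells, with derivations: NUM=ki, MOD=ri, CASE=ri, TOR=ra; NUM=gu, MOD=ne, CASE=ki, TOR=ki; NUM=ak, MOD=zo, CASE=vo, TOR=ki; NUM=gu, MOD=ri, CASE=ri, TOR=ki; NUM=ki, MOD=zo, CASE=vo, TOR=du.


cell NUM=ki, MOD=ri, CASE=ri, TOR=ra:
underlying: li-dupuzul-ri-la-al
1. o -> e, u -> i / F C0 _: fires at position(s) 4: lidipuzulrilaal
2. o -> e, u -> i / F C0 _: fires at position(s) 6: lidipizulrilaal
surface: lidipizulrilaal

cell NUM=gu, MOD=ne, CASE=ki, TOR=ki:
underlying: fo-dupuzul-mo-ir-os
1. o -> e, u -> i / F C0 _: fires at position(s) 14: fodupuzulmoires
2. o -> e, u -> i / F C0 _: no change
surface: fodupuzulmoires

cell NUM=ak, MOD=zo, CASE=vo, TOR=ki:
underlying: un-dupuzul-l-vel-os
1. o -> e, u -> i / F C0 _: fires at position(s) 14: undupuzullveles
2. o -> e, u -> i / F C0 _: no change
surface: undupuzullveles

cell NUM=gu, MOD=ri, CASE=ri, TOR=ki:
underlying: li-dupuzul-mo-la-os
1. o -> e, u -> i / F C0 _: fires at position(s) 4: lidipuzulmolaos
2. o -> e, u -> i / F C0 _: fires at position(s) 6: lidipizulmolaos
surface: lidipizulmolaos

cell NUM=ki, MOD=zo, CASE=vo, TOR=du:
underlying: un-dupuzul-ri-vel-gup
1. o -> e, u -> i / F C0 _: fires at position(s) 16: undupuzulrivelgip
2. o -> e, u -> i / F C0 _: no change
surface: undupuzulrivelgip
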